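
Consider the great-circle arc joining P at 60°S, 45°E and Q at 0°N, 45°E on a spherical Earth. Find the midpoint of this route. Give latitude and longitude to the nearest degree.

Convert each endpoint to a unit vector on the sphere (x = cos φ cos λ, y = cos φ sin λ, z = sin φ).
The central angle between the endpoints is δ = arccos(p₁·p₂) ≈ 1.047 rad (60.0°).
Interpolate at f = 1/2 with slerp weights a = sin((1−f)δ)/sin δ ≈ 0.577, b = sin(fδ)/sin δ ≈ 0.577.
p = a·p₁ + b·p₂ ≈ (0.612, 0.612, -0.500); φ = arcsin(p_z) ≈ -30.00°, λ = atan2(p_y, p_x) ≈ 45.00°.

≈ 30°S, 45°E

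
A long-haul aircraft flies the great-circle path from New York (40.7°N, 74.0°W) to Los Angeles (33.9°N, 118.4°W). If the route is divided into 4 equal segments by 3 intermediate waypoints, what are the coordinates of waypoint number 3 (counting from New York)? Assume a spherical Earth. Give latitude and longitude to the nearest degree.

≈ (37°N, 108°W)

The haversine formula gives a central angle δ ≈ 0.621 rad (35.6°) between the endpoints.
Interpolate at f = 3/4 with slerp weights a = sin((1−f)δ)/sin δ ≈ 0.266, b = sin(fδ)/sin δ ≈ 0.772.
p = a·p₁ + b·p₂ ≈ (-0.249, -0.757, 0.604); φ = arcsin(p_z) ≈ 37.14°, λ = atan2(p_y, p_x) ≈ -108.21°.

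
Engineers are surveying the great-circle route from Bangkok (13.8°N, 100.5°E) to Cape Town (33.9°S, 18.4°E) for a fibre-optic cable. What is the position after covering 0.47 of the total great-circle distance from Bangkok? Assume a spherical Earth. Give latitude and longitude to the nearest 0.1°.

Write both endpoints as unit vectors p₁, p₂ with components (cos φ cos λ, cos φ sin λ, sin φ).
The central angle between the endpoints is δ = arccos(p₁·p₂) ≈ 1.593 rad (91.3°).
Interpolate at f = 0.47 with slerp weights a = sin((1−f)δ)/sin δ ≈ 0.748, b = sin(fδ)/sin δ ≈ 0.681.
p = a·p₁ + b·p₂ ≈ (0.404, 0.892, -0.201); φ = arcsin(p_z) ≈ -11.62°, λ = atan2(p_y, p_x) ≈ 65.65°.

≈ (11.6°S, 65.6°E)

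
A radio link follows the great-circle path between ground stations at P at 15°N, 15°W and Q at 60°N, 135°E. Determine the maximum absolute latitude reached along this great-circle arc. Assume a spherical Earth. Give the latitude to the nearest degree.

≈ 76°N

The great circle lies in the plane with unit normal n̂ = (p₁ × p₂)/|p₁ × p₂|.
Here n̂_z ≈ +0.246; the vertex latitude is φ_max = arccos|n̂_z| ≈ 75.7°.
Check via Clairaut: cos φ_max = |cos φ₁| · sin C = cos(15.0°)·sin(14.8°) ≈ 0.246, again giving ≈ 75.7°.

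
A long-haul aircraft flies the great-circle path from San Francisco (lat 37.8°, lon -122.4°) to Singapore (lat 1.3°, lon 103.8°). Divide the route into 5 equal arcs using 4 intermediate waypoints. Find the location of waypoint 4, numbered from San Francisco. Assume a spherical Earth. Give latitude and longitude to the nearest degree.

The haversine formula gives a central angle δ ≈ 2.133 rad (122.2°) between the endpoints.
Interpolate at f = 4/5 with slerp weights a = sin((1−f)δ)/sin δ ≈ 0.489, b = sin(fδ)/sin δ ≈ 1.171.
p = a·p₁ + b·p₂ ≈ (-0.486, 0.811, 0.326); φ = arcsin(p_z) ≈ 19.04°, λ = atan2(p_y, p_x) ≈ 120.96°.

≈ lat 19°, lon 121°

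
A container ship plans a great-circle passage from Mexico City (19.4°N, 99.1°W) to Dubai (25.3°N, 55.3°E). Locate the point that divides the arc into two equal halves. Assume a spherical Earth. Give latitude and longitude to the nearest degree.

From cos δ = sin φ₁ sin φ₂ + cos φ₁ cos φ₂ cos Δλ, the central angle is δ ≈ 2.249 rad (128.8°).
Interpolate at f = 1/2 with slerp weights a = sin((1−f)δ)/sin δ ≈ 1.158, b = sin(fδ)/sin δ ≈ 1.158.
p = a·p₁ + b·p₂ ≈ (0.423, -0.218, 0.879); φ = arcsin(p_z) ≈ 61.58°, λ = atan2(p_y, p_x) ≈ -27.23°.

≈ 62°N, 27°W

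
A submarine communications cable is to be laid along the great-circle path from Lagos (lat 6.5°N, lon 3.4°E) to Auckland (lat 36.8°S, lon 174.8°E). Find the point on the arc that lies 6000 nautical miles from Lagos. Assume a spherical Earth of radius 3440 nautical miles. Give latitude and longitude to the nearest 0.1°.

The haversine formula gives a central angle δ ≈ 2.595 rad (148.7°) between the endpoints. The total great-circle distance is δ·R ≈ 2.595 × 3440 ≈ 8928 nmi, so the target fraction is f = 6000/8928 ≈ 0.672.
Interpolate at f ≈ 0.672 with slerp weights a = sin((1−f)δ)/sin δ ≈ 1.447, b = sin(fδ)/sin δ ≈ 1.896.
p = a·p₁ + b·p₂ ≈ (-0.076, 0.223, -0.972); φ = arcsin(p_z) ≈ -76.37°, λ = atan2(p_y, p_x) ≈ 108.89°.

≈ lat 76.4°S, lon 108.9°E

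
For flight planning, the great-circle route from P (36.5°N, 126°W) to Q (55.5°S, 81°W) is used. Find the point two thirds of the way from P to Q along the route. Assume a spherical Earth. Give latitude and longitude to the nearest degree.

≈ (26°S, 102°W)

Convert each endpoint to a unit vector on the sphere (x = cos φ cos λ, y = cos φ sin λ, z = sin φ).
The central angle between the endpoints is δ = arccos(p₁·p₂) ≈ 1.740 rad (99.7°).
Interpolate at f = 2/3 with slerp weights a = sin((1−f)δ)/sin δ ≈ 0.556, b = sin(fδ)/sin δ ≈ 0.930.
p = a·p₁ + b·p₂ ≈ (-0.180, -0.882, -0.436); φ = arcsin(p_z) ≈ -25.84°, λ = atan2(p_y, p_x) ≈ -101.55°.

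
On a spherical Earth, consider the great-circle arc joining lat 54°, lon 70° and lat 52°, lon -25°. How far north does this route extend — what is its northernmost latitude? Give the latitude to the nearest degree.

≈ 63°

The great circle lies in the plane with unit normal n̂ = (p₁ × p₂)/|p₁ × p₂|.
Here n̂_z ≈ -0.453; the vertex latitude is φ_max = arccos|n̂_z| ≈ 63.1°.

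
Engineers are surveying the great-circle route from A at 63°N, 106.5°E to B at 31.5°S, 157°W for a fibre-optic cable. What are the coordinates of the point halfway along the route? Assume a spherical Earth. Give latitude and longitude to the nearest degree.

The haversine formula gives a central angle δ ≈ 2.105 rad (120.6°) between the endpoints.
Interpolate at f = 1/2 with slerp weights a = sin((1−f)δ)/sin δ ≈ 1.010, b = sin(fδ)/sin δ ≈ 1.010.
p = a·p₁ + b·p₂ ≈ (-0.922, 0.103, 0.372); φ = arcsin(p_z) ≈ 21.84°, λ = atan2(p_y, p_x) ≈ 173.62°.

≈ 22°N, 174°E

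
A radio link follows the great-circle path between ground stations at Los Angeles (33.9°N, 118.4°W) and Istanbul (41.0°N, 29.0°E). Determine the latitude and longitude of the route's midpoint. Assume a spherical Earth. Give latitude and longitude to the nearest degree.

From cos δ = sin φ₁ sin φ₂ + cos φ₁ cos φ₂ cos Δλ, the central angle is δ ≈ 1.733 rad (99.3°).
Interpolate at f = 1/2 with slerp weights a = sin((1−f)δ)/sin δ ≈ 0.772, b = sin(fδ)/sin δ ≈ 0.772.
p = a·p₁ + b·p₂ ≈ (0.205, -0.281, 0.937); φ = arcsin(p_z) ≈ 69.63°, λ = atan2(p_y, p_x) ≈ -53.93°.

≈ (70°N, 54°W)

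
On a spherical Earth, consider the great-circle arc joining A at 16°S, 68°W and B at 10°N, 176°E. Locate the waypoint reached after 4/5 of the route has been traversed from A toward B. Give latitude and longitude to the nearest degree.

The haversine formula gives a central angle δ ≈ 2.052 rad (117.6°) between the endpoints.
Interpolate at f = 4/5 with slerp weights a = sin((1−f)δ)/sin δ ≈ 0.450, b = sin(fδ)/sin δ ≈ 1.125.
p = a·p₁ + b·p₂ ≈ (-0.943, -0.324, 0.071); φ = arcsin(p_z) ≈ 4.09°, λ = atan2(p_y, p_x) ≈ -161.05°.

≈ 4°N, 161°W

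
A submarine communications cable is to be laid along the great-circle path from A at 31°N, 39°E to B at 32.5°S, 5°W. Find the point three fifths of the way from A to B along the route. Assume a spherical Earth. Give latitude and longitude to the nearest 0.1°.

Write both endpoints as unit vectors p₁, p₂ with components (cos φ cos λ, cos φ sin λ, sin φ).
The central angle between the endpoints is δ = arccos(p₁·p₂) ≈ 1.325 rad (75.9°).
Interpolate at f = 3/5 with slerp weights a = sin((1−f)δ)/sin δ ≈ 0.521, b = sin(fδ)/sin δ ≈ 0.736.
p = a·p₁ + b·p₂ ≈ (0.966, 0.227, -0.127); φ = arcsin(p_z) ≈ -7.30°, λ = atan2(p_y, p_x) ≈ 13.23°.

≈ 7.3°S, 13.2°E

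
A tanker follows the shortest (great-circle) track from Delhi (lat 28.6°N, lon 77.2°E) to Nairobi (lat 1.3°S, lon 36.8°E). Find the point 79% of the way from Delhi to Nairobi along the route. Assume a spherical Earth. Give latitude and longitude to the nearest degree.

≈ lat 5°N, lon 45°E

The haversine formula gives a central angle δ ≈ 0.853 rad (48.9°) between the endpoints.
Interpolate at f = 0.79 with slerp weights a = sin((1−f)δ)/sin δ ≈ 0.237, b = sin(fδ)/sin δ ≈ 0.828.
p = a·p₁ + b·p₂ ≈ (0.709, 0.699, 0.094); φ = arcsin(p_z) ≈ 5.42°, λ = atan2(p_y, p_x) ≈ 44.57°.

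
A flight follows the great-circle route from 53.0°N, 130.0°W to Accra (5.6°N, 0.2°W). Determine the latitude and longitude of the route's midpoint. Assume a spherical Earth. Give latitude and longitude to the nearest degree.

≈ 50°N, 37°W

Convert each endpoint to a unit vector on the sphere (x = cos φ cos λ, y = cos φ sin λ, z = sin φ).
The central angle between the endpoints is δ = arccos(p₁·p₂) ≈ 1.881 rad (107.8°).
Interpolate at f = 1/2 with slerp weights a = sin((1−f)δ)/sin δ ≈ 0.848, b = sin(fδ)/sin δ ≈ 0.848.
p = a·p₁ + b·p₂ ≈ (0.516, -0.394, 0.760); φ = arcsin(p_z) ≈ 49.50°, λ = atan2(p_y, p_x) ≈ -37.36°.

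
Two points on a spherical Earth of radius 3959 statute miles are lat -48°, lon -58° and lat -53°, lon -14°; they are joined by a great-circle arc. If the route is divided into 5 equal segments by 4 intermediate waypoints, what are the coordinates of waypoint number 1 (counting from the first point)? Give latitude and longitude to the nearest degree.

Convert each endpoint to a unit vector on the sphere (x = cos φ cos λ, y = cos φ sin λ, z = sin φ).
The central angle between the endpoints is δ = arccos(p₁·p₂) ≈ 0.488 rad (28.0°).
Interpolate at f = 1/5 with slerp weights a = sin((1−f)δ)/sin δ ≈ 0.812, b = sin(fδ)/sin δ ≈ 0.208.
p = a·p₁ + b·p₂ ≈ (0.409, -0.491, -0.769); φ = arcsin(p_z) ≈ -50.28°, λ = atan2(p_y, p_x) ≈ -50.19°.

≈ lat -50°, lon -50°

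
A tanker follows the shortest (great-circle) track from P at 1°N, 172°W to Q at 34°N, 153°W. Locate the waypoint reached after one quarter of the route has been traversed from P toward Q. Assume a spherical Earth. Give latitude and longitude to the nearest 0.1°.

≈ 9.4°N, 167.8°W

From cos δ = sin φ₁ sin φ₂ + cos φ₁ cos φ₂ cos Δλ, the central angle is δ ≈ 0.654 rad (37.5°).
Interpolate at f = 1/4 with slerp weights a = sin((1−f)δ)/sin δ ≈ 0.774, b = sin(fδ)/sin δ ≈ 0.268.
p = a·p₁ + b·p₂ ≈ (-0.964, -0.208, 0.163); φ = arcsin(p_z) ≈ 9.39°, λ = atan2(p_y, p_x) ≈ -167.80°.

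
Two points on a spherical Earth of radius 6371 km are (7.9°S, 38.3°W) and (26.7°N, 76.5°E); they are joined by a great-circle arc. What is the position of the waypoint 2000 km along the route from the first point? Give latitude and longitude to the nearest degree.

From cos δ = sin φ₁ sin φ₂ + cos φ₁ cos φ₂ cos Δλ, the central angle is δ ≈ 2.019 rad (115.7°). The total great-circle distance is δ·R ≈ 2.019 × 6371 ≈ 12860 km, so the target fraction is f = 2000/12860 ≈ 0.156.
Interpolate at f ≈ 0.156 with slerp weights a = sin((1−f)δ)/sin δ ≈ 1.099, b = sin(fδ)/sin δ ≈ 0.343.
p = a·p₁ + b·p₂ ≈ (0.926, -0.377, 0.003); φ = arcsin(p_z) ≈ 0.16°, λ = atan2(p_y, p_x) ≈ -22.17°.

≈ (0°N, 22°W)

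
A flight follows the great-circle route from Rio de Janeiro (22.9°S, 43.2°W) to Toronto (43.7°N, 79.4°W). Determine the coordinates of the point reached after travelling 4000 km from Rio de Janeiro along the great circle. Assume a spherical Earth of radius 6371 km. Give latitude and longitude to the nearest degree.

Write both endpoints as unit vectors p₁, p₂ with components (cos φ cos λ, cos φ sin λ, sin φ).
The central angle between the endpoints is δ = arccos(p₁·p₂) ≈ 1.299 rad (74.4°). The total great-circle distance is δ·R ≈ 1.299 × 6371 ≈ 8275 km, so the target fraction is f = 4000/8275 ≈ 0.483.
Interpolate at f ≈ 0.483 with slerp weights a = sin((1−f)δ)/sin δ ≈ 0.646, b = sin(fδ)/sin δ ≈ 0.610.
p = a·p₁ + b·p₂ ≈ (0.515, -0.840, 0.170); φ = arcsin(p_z) ≈ 9.79°, λ = atan2(p_y, p_x) ≈ -58.52°.

≈ (10°N, 59°W)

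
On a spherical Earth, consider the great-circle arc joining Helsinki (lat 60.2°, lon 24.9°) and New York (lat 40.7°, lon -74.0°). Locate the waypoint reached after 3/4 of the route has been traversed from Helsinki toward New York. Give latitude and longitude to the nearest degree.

≈ lat 52°, lon -60°

Write both endpoints as unit vectors p₁, p₂ with components (cos φ cos λ, cos φ sin λ, sin φ).
The central angle between the endpoints is δ = arccos(p₁·p₂) ≈ 1.038 rad (59.5°).
Interpolate at f = 3/4 with slerp weights a = sin((1−f)δ)/sin δ ≈ 0.298, b = sin(fδ)/sin δ ≈ 0.815.
p = a·p₁ + b·p₂ ≈ (0.305, -0.532, 0.790); φ = arcsin(p_z) ≈ 52.20°, λ = atan2(p_y, p_x) ≈ -60.19°.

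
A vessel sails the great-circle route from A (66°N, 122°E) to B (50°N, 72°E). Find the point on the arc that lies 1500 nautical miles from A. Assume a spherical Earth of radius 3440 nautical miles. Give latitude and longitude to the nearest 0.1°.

≈ (53.6°N, 77.1°E)

Write both endpoints as unit vectors p₁, p₂ with components (cos φ cos λ, cos φ sin λ, sin φ).
The central angle between the endpoints is δ = arccos(p₁·p₂) ≈ 0.520 rad (29.8°). The total great-circle distance is δ·R ≈ 0.520 × 3440 ≈ 1788 nmi, so the target fraction is f = 1500/1788 ≈ 0.839.
Interpolate at f ≈ 0.839 with slerp weights a = sin((1−f)δ)/sin δ ≈ 0.169, b = sin(fδ)/sin δ ≈ 0.850.
p = a·p₁ + b·p₂ ≈ (0.133, 0.578, 0.805); φ = arcsin(p_z) ≈ 53.64°, λ = atan2(p_y, p_x) ≈ 77.08°.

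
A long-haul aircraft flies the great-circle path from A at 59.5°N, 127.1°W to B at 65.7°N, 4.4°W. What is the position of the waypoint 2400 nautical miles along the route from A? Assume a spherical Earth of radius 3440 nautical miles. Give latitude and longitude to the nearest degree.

≈ 72°N, 19°W

The haversine formula gives a central angle δ ≈ 0.833 rad (47.7°) between the endpoints. The total great-circle distance is δ·R ≈ 0.833 × 3440 ≈ 2866 nmi, so the target fraction is f = 2400/2866 ≈ 0.837.
Interpolate at f ≈ 0.837 with slerp weights a = sin((1−f)δ)/sin δ ≈ 0.183, b = sin(fδ)/sin δ ≈ 0.868.
p = a·p₁ + b·p₂ ≈ (0.300, -0.101, 0.948); φ = arcsin(p_z) ≈ 71.53°, λ = atan2(p_y, p_x) ≈ -18.65°.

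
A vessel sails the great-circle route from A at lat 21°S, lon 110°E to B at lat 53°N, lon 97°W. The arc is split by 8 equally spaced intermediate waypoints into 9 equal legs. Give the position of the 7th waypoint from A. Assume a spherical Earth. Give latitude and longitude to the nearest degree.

≈ lat 65°N, lon 157°W

The haversine formula gives a central angle δ ≈ 2.476 rad (141.9°) between the endpoints.
Interpolate at f = 7/9 with slerp weights a = sin((1−f)δ)/sin δ ≈ 0.847, b = sin(fδ)/sin δ ≈ 1.519.
p = a·p₁ + b·p₂ ≈ (-0.382, -0.164, 0.910); φ = arcsin(p_z) ≈ 65.44°, λ = atan2(p_y, p_x) ≈ -156.76°.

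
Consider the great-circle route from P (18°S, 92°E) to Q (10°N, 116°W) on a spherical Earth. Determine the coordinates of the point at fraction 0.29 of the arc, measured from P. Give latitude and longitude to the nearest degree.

≈ (22°S, 139°E)

Convert each endpoint to a unit vector on the sphere (x = cos φ cos λ, y = cos φ sin λ, z = sin φ).
The central angle between the endpoints is δ = arccos(p₁·p₂) ≈ 2.648 rad (151.7°).
Interpolate at f = 0.29 with slerp weights a = sin((1−f)δ)/sin δ ≈ 2.010, b = sin(fδ)/sin δ ≈ 1.466.
p = a·p₁ + b·p₂ ≈ (-0.700, 0.613, -0.367); φ = arcsin(p_z) ≈ -21.51°, λ = atan2(p_y, p_x) ≈ 138.77°.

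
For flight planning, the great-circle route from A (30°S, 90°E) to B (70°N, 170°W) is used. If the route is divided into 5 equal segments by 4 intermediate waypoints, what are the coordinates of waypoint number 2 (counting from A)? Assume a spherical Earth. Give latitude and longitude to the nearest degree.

Convert each endpoint to a unit vector on the sphere (x = cos φ cos λ, y = cos φ sin λ, z = sin φ).
The central angle between the endpoints is δ = arccos(p₁·p₂) ≈ 2.119 rad (121.4°).
Interpolate at f = 2/5 with slerp weights a = sin((1−f)δ)/sin δ ≈ 1.120, b = sin(fδ)/sin δ ≈ 0.879.
p = a·p₁ + b·p₂ ≈ (-0.296, 0.918, 0.266); φ = arcsin(p_z) ≈ 15.41°, λ = atan2(p_y, p_x) ≈ 107.88°.

≈ (15°N, 108°E)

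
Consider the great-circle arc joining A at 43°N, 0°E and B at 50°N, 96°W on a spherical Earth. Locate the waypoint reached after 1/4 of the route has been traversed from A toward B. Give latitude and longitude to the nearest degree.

≈ 52°N, 18°W

The haversine formula gives a central angle δ ≈ 1.078 rad (61.8°) between the endpoints.
Interpolate at f = 1/4 with slerp weights a = sin((1−f)δ)/sin δ ≈ 0.821, b = sin(fδ)/sin δ ≈ 0.302.
p = a·p₁ + b·p₂ ≈ (0.580, -0.193, 0.791); φ = arcsin(p_z) ≈ 52.31°, λ = atan2(p_y, p_x) ≈ -18.42°.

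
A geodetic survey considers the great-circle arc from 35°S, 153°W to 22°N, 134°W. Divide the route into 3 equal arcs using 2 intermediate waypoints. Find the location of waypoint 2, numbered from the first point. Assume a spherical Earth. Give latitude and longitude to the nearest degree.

Convert each endpoint to a unit vector on the sphere (x = cos φ cos λ, y = cos φ sin λ, z = sin φ).
The central angle between the endpoints is δ = arccos(p₁·p₂) ≈ 1.043 rad (59.8°).
Interpolate at f = 2/3 with slerp weights a = sin((1−f)δ)/sin δ ≈ 0.394, b = sin(fδ)/sin δ ≈ 0.742.
p = a·p₁ + b·p₂ ≈ (-0.766, -0.641, 0.052); φ = arcsin(p_z) ≈ 2.96°, λ = atan2(p_y, p_x) ≈ -140.05°.

≈ 3°N, 140°W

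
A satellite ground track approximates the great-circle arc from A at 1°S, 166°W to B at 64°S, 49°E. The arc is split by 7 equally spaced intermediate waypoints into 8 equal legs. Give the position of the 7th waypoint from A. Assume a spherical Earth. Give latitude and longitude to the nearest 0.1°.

≈ 72.9°S, 78.5°E

Convert each endpoint to a unit vector on the sphere (x = cos φ cos λ, y = cos φ sin λ, z = sin φ).
The central angle between the endpoints is δ = arccos(p₁·p₂) ≈ 1.921 rad (110.1°).
Interpolate at f = 7/8 with slerp weights a = sin((1−f)δ)/sin δ ≈ 0.253, b = sin(fδ)/sin δ ≈ 1.058.
p = a·p₁ + b·p₂ ≈ (0.059, 0.289, -0.956); φ = arcsin(p_z) ≈ -72.86°, λ = atan2(p_y, p_x) ≈ 78.52°.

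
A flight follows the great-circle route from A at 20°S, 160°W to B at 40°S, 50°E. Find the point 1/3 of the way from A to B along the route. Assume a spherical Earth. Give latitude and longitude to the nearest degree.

≈ 53°S, 175°E

The haversine formula gives a central angle δ ≈ 1.986 rad (113.8°) between the endpoints.
Interpolate at f = 1/3 with slerp weights a = sin((1−f)δ)/sin δ ≈ 1.060, b = sin(fδ)/sin δ ≈ 0.672.
p = a·p₁ + b·p₂ ≈ (-0.605, 0.054, -0.794); φ = arcsin(p_z) ≈ -52.60°, λ = atan2(p_y, p_x) ≈ 174.93°.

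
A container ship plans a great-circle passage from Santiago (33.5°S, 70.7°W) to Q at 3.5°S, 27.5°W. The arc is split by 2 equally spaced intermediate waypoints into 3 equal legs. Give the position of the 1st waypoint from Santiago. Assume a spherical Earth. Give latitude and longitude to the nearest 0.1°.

Convert each endpoint to a unit vector on the sphere (x = cos φ cos λ, y = cos φ sin λ, z = sin φ).
The central angle between the endpoints is δ = arccos(p₁·p₂) ≈ 0.876 rad (50.2°).
Interpolate at f = 1/3 with slerp weights a = sin((1−f)δ)/sin δ ≈ 0.718, b = sin(fδ)/sin δ ≈ 0.375.
p = a·p₁ + b·p₂ ≈ (0.530, -0.738, -0.419); φ = arcsin(p_z) ≈ -24.77°, λ = atan2(p_y, p_x) ≈ -54.32°.

≈ 24.8°S, 54.3°W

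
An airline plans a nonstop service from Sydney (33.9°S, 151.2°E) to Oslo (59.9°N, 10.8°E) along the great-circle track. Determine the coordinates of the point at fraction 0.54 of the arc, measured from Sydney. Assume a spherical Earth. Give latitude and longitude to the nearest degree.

≈ 34°N, 112°E

The haversine formula gives a central angle δ ≈ 2.504 rad (143.4°) between the endpoints.
Interpolate at f = 0.54 with slerp weights a = sin((1−f)δ)/sin δ ≈ 1.534, b = sin(fδ)/sin δ ≈ 1.639.
p = a·p₁ + b·p₂ ≈ (-0.308, 0.767, 0.563); φ = arcsin(p_z) ≈ 34.23°, λ = atan2(p_y, p_x) ≈ 111.88°.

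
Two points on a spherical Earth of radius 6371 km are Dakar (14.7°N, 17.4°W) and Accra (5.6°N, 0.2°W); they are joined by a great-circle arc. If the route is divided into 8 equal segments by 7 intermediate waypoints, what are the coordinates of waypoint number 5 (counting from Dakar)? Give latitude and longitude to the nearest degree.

≈ 9°N, 7°W

Convert each endpoint to a unit vector on the sphere (x = cos φ cos λ, y = cos φ sin λ, z = sin φ).
The central angle between the endpoints is δ = arccos(p₁·p₂) ≈ 0.335 rad (19.2°).
Interpolate at f = 5/8 with slerp weights a = sin((1−f)δ)/sin δ ≈ 0.381, b = sin(fδ)/sin δ ≈ 0.632.
p = a·p₁ + b·p₂ ≈ (0.981, -0.112, 0.158); φ = arcsin(p_z) ≈ 9.11°, λ = atan2(p_y, p_x) ≈ -6.54°.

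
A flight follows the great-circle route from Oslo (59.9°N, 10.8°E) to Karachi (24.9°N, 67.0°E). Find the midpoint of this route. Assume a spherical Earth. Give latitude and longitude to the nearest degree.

The haversine formula gives a central angle δ ≈ 0.905 rad (51.9°) between the endpoints.
Interpolate at f = 1/2 with slerp weights a = sin((1−f)δ)/sin δ ≈ 0.556, b = sin(fδ)/sin δ ≈ 0.556.
p = a·p₁ + b·p₂ ≈ (0.471, 0.516, 0.715); φ = arcsin(p_z) ≈ 45.65°, λ = atan2(p_y, p_x) ≈ 47.64°.

≈ 46°N, 48°E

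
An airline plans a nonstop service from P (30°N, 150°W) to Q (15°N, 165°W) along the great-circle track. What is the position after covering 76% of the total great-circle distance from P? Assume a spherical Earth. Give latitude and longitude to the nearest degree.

≈ (19°N, 162°W)

Write both endpoints as unit vectors p₁, p₂ with components (cos φ cos λ, cos φ sin λ, sin φ).
The central angle between the endpoints is δ = arccos(p₁·p₂) ≈ 0.356 rad (20.4°).
Interpolate at f = 0.76 with slerp weights a = sin((1−f)δ)/sin δ ≈ 0.245, b = sin(fδ)/sin δ ≈ 0.767.
p = a·p₁ + b·p₂ ≈ (-0.899, -0.298, 0.321); φ = arcsin(p_z) ≈ 18.72°, λ = atan2(p_y, p_x) ≈ -161.68°.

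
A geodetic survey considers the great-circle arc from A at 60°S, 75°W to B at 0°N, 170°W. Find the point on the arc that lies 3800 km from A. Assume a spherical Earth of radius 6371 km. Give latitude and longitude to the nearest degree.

≈ 48°S, 131°W

Convert each endpoint to a unit vector on the sphere (x = cos φ cos λ, y = cos φ sin λ, z = sin φ).
The central angle between the endpoints is δ = arccos(p₁·p₂) ≈ 1.614 rad (92.5°). The total great-circle distance is δ·R ≈ 1.614 × 6371 ≈ 10285 km, so the target fraction is f = 3800/10285 ≈ 0.369.
Interpolate at f ≈ 0.369 with slerp weights a = sin((1−f)δ)/sin δ ≈ 0.852, b = sin(fδ)/sin δ ≈ 0.562.
p = a·p₁ + b·p₂ ≈ (-0.443, -0.509, -0.738); φ = arcsin(p_z) ≈ -47.54°, λ = atan2(p_y, p_x) ≈ -131.06°.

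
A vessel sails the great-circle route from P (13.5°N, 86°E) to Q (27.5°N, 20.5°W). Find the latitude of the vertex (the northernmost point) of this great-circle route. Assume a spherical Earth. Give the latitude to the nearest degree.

The great circle lies in the plane with unit normal n̂ = (p₁ × p₂)/|p₁ × p₂|.
Here n̂_z ≈ -0.835; the vertex latitude is φ_max = arccos|n̂_z| ≈ 33.4°.

≈ 33°N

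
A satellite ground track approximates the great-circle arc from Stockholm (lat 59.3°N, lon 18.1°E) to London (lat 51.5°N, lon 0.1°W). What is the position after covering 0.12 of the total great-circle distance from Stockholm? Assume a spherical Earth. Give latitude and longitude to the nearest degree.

Convert each endpoint to a unit vector on the sphere (x = cos φ cos λ, y = cos φ sin λ, z = sin φ).
The central angle between the endpoints is δ = arccos(p₁·p₂) ≈ 0.225 rad (12.9°).
Interpolate at f = 0.12 with slerp weights a = sin((1−f)δ)/sin δ ≈ 0.882, b = sin(fδ)/sin δ ≈ 0.121.
p = a·p₁ + b·p₂ ≈ (0.503, 0.140, 0.853); φ = arcsin(p_z) ≈ 58.52°, λ = atan2(p_y, p_x) ≈ 15.52°.

≈ lat 59°N, lon 16°E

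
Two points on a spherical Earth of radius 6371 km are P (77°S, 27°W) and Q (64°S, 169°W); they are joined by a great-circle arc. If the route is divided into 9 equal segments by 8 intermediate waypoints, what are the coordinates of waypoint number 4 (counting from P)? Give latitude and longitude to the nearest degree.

≈ (82°S, 131°W)

Convert each endpoint to a unit vector on the sphere (x = cos φ cos λ, y = cos φ sin λ, z = sin φ).
The central angle between the endpoints is δ = arccos(p₁·p₂) ≈ 0.647 rad (37.1°).
Interpolate at f = 4/9 with slerp weights a = sin((1−f)δ)/sin δ ≈ 0.584, b = sin(fδ)/sin δ ≈ 0.470.
p = a·p₁ + b·p₂ ≈ (-0.085, -0.099, -0.991); φ = arcsin(p_z) ≈ -82.49°, λ = atan2(p_y, p_x) ≈ -130.83°.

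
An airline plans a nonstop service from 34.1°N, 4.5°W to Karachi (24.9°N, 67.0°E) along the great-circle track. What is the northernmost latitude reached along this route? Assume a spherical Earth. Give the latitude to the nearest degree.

The great circle lies in the plane with unit normal n̂ = (p₁ × p₂)/|p₁ × p₂|.
Here n̂_z ≈ +0.809; the vertex latitude is φ_max = arccos|n̂_z| ≈ 36.0°.
Check via Clairaut: cos φ_max = |cos φ₁| · sin C = cos(34.1°)·sin(77.7°) ≈ 0.809, again giving ≈ 36.0°.

≈ 36°N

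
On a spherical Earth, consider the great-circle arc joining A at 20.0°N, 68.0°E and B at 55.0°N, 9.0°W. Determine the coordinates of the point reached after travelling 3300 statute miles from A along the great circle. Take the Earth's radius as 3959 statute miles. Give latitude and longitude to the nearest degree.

The haversine formula gives a central angle δ ≈ 1.158 rad (66.3°) between the endpoints. The total great-circle distance is δ·R ≈ 1.158 × 3959 ≈ 4583 mi, so the target fraction is f = 3300/4583 ≈ 0.720.
Interpolate at f ≈ 0.720 with slerp weights a = sin((1−f)δ)/sin δ ≈ 0.348, b = sin(fδ)/sin δ ≈ 0.808.
p = a·p₁ + b·p₂ ≈ (0.580, 0.230, 0.781); φ = arcsin(p_z) ≈ 51.36°, λ = atan2(p_y, p_x) ≈ 21.66°.

≈ 51°N, 22°E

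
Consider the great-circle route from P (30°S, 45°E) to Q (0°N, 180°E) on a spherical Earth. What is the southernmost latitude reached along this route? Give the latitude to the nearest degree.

≈ 39°S

The great circle lies in the plane with unit normal n̂ = (p₁ × p₂)/|p₁ × p₂|.
Here n̂_z ≈ +0.775; the vertex latitude is φ_max = arccos|n̂_z| ≈ 39.2°.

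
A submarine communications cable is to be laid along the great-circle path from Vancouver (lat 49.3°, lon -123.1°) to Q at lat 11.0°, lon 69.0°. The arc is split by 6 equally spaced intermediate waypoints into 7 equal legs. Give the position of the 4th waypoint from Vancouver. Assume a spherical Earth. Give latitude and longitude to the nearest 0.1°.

Write both endpoints as unit vectors p₁, p₂ with components (cos φ cos λ, cos φ sin λ, sin φ).
The central angle between the endpoints is δ = arccos(p₁·p₂) ≈ 2.073 rad (118.8°).
Interpolate at f = 4/7 with slerp weights a = sin((1−f)δ)/sin δ ≈ 0.885, b = sin(fδ)/sin δ ≈ 1.057.
p = a·p₁ + b·p₂ ≈ (0.056, 0.485, 0.873); φ = arcsin(p_z) ≈ 60.79°, λ = atan2(p_y, p_x) ≈ 83.36°.

≈ lat 60.8°, lon 83.4°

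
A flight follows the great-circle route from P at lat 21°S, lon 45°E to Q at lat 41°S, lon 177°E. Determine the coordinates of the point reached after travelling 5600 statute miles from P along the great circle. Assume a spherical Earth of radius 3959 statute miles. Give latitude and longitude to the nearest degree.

≈ lat 54°S, lon 149°E

Convert each endpoint to a unit vector on the sphere (x = cos φ cos λ, y = cos φ sin λ, z = sin φ).
The central angle between the endpoints is δ = arccos(p₁·p₂) ≈ 1.809 rad (103.7°). The total great-circle distance is δ·R ≈ 1.809 × 3959 ≈ 7163 mi, so the target fraction is f = 5600/7163 ≈ 0.782.
Interpolate at f ≈ 0.782 with slerp weights a = sin((1−f)δ)/sin δ ≈ 0.396, b = sin(fδ)/sin δ ≈ 1.017.
p = a·p₁ + b·p₂ ≈ (-0.505, 0.302, -0.809); φ = arcsin(p_z) ≈ -53.98°, λ = atan2(p_y, p_x) ≈ 149.15°.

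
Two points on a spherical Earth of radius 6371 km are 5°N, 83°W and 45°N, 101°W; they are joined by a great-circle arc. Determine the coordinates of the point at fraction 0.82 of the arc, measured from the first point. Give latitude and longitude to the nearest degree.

The haversine formula gives a central angle δ ≈ 0.750 rad (43.0°) between the endpoints.
Interpolate at f = 0.82 with slerp weights a = sin((1−f)δ)/sin δ ≈ 0.197, b = sin(fδ)/sin δ ≈ 0.846.
p = a·p₁ + b·p₂ ≈ (-0.090, -0.783, 0.616); φ = arcsin(p_z) ≈ 38.01°, λ = atan2(p_y, p_x) ≈ -96.58°.

≈ 38°N, 97°W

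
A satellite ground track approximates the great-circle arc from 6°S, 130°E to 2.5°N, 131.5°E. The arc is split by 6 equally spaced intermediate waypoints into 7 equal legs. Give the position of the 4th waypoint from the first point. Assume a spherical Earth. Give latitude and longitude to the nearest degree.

Convert each endpoint to a unit vector on the sphere (x = cos φ cos λ, y = cos φ sin λ, z = sin φ).
The central angle between the endpoints is δ = arccos(p₁·p₂) ≈ 0.151 rad (8.6°).
Interpolate at f = 4/7 with slerp weights a = sin((1−f)δ)/sin δ ≈ 0.430, b = sin(fδ)/sin δ ≈ 0.573.
p = a·p₁ + b·p₂ ≈ (-0.654, 0.756, -0.020); φ = arcsin(p_z) ≈ -1.14°, λ = atan2(p_y, p_x) ≈ 130.86°.

≈ 1°S, 131°E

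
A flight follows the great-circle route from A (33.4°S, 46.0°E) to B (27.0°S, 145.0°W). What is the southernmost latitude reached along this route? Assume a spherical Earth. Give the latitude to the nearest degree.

The great circle lies in the plane with unit normal n̂ = (p₁ × p₂)/|p₁ × p₂|.
Here n̂_z ≈ +0.162; the vertex latitude is φ_max = arccos|n̂_z| ≈ 80.7°.

≈ 81°S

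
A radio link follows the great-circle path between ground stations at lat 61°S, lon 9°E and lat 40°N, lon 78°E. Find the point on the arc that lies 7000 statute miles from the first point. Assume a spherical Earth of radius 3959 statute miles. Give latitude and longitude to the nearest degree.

Write both endpoints as unit vectors p₁, p₂ with components (cos φ cos λ, cos φ sin λ, sin φ).
The central angle between the endpoints is δ = arccos(p₁·p₂) ≈ 2.014 rad (115.4°). The total great-circle distance is δ·R ≈ 2.014 × 3959 ≈ 7975 mi, so the target fraction is f = 7000/7975 ≈ 0.878.
Interpolate at f ≈ 0.878 with slerp weights a = sin((1−f)δ)/sin δ ≈ 0.270, b = sin(fδ)/sin δ ≈ 1.086.
p = a·p₁ + b·p₂ ≈ (0.302, 0.834, 0.462); φ = arcsin(p_z) ≈ 27.51°, λ = atan2(p_y, p_x) ≈ 70.09°.

≈ lat 28°N, lon 70°E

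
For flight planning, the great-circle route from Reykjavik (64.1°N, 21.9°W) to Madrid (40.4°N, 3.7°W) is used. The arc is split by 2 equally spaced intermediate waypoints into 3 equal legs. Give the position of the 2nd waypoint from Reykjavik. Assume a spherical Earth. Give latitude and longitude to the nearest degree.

≈ (49°N, 8°W)

Write both endpoints as unit vectors p₁, p₂ with components (cos φ cos λ, cos φ sin λ, sin φ).
The central angle between the endpoints is δ = arccos(p₁·p₂) ≈ 0.453 rad (26.0°).
Interpolate at f = 2/3 with slerp weights a = sin((1−f)δ)/sin δ ≈ 0.344, b = sin(fδ)/sin δ ≈ 0.680.
p = a·p₁ + b·p₂ ≈ (0.656, -0.089, 0.750); φ = arcsin(p_z) ≈ 48.56°, λ = atan2(p_y, p_x) ≈ -7.76°.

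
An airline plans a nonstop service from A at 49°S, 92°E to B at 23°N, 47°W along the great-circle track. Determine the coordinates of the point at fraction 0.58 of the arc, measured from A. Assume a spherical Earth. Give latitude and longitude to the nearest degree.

≈ 23°S, 10°W

Write both endpoints as unit vectors p₁, p₂ with components (cos φ cos λ, cos φ sin λ, sin φ).
The central angle between the endpoints is δ = arccos(p₁·p₂) ≈ 2.420 rad (138.6°).
Interpolate at f = 0.58 with slerp weights a = sin((1−f)δ)/sin δ ≈ 1.287, b = sin(fδ)/sin δ ≈ 1.492.
p = a·p₁ + b·p₂ ≈ (0.907, -0.161, -0.388); φ = arcsin(p_z) ≈ -22.83°, λ = atan2(p_y, p_x) ≈ -10.06°.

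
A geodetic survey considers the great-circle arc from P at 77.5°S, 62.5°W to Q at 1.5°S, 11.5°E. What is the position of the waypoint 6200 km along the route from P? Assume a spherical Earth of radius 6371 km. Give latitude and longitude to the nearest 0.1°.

≈ 30.1°S, 4.7°E

Convert each endpoint to a unit vector on the sphere (x = cos φ cos λ, y = cos φ sin λ, z = sin φ).
The central angle between the endpoints is δ = arccos(p₁·p₂) ≈ 1.485 rad (85.1°). The total great-circle distance is δ·R ≈ 1.485 × 6371 ≈ 9464 km, so the target fraction is f = 6200/9464 ≈ 0.655.
Interpolate at f ≈ 0.655 with slerp weights a = sin((1−f)δ)/sin δ ≈ 0.492, b = sin(fδ)/sin δ ≈ 0.830.
p = a·p₁ + b·p₂ ≈ (0.862, 0.071, -0.502); φ = arcsin(p_z) ≈ -30.14°, λ = atan2(p_y, p_x) ≈ 4.70°.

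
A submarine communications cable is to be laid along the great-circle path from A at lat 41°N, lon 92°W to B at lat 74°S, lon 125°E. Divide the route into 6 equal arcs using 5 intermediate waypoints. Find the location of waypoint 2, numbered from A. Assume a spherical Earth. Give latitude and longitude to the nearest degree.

From cos δ = sin φ₁ sin φ₂ + cos φ₁ cos φ₂ cos Δλ, the central angle is δ ≈ 2.493 rad (142.8°).
Interpolate at f = 2/6 with slerp weights a = sin((1−f)δ)/sin δ ≈ 1.648, b = sin(fδ)/sin δ ≈ 1.222.
p = a·p₁ + b·p₂ ≈ (-0.237, -0.967, -0.094); φ = arcsin(p_z) ≈ -5.37°, λ = atan2(p_y, p_x) ≈ -103.75°.

≈ lat 5°S, lon 104°W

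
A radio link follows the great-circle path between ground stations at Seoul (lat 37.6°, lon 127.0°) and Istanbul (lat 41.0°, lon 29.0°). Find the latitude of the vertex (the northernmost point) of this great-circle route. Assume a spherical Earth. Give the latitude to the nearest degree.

≈ 51°

The great circle lies in the plane with unit normal n̂ = (p₁ × p₂)/|p₁ × p₂|.
Here n̂_z ≈ -0.624; the vertex latitude is φ_max = arccos|n̂_z| ≈ 51.4°.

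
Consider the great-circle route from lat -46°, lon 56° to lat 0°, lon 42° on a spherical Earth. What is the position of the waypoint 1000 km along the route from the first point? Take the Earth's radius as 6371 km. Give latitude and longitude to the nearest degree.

Write both endpoints as unit vectors p₁, p₂ with components (cos φ cos λ, cos φ sin λ, sin φ).
The central angle between the endpoints is δ = arccos(p₁·p₂) ≈ 0.831 rad (47.6°). The total great-circle distance is δ·R ≈ 0.831 × 6371 ≈ 5295 km, so the target fraction is f = 1000/5295 ≈ 0.189.
Interpolate at f ≈ 0.189 with slerp weights a = sin((1−f)δ)/sin δ ≈ 0.845, b = sin(fδ)/sin δ ≈ 0.212.
p = a·p₁ + b·p₂ ≈ (0.486, 0.628, -0.608); φ = arcsin(p_z) ≈ -37.44°, λ = atan2(p_y, p_x) ≈ 52.30°.

≈ lat -37°, lon 52°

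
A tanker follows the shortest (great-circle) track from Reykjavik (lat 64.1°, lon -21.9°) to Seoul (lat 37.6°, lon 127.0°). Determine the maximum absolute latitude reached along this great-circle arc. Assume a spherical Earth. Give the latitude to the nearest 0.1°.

≈ 79.4°

The great circle lies in the plane with unit normal n̂ = (p₁ × p₂)/|p₁ × p₂|.
Here n̂_z ≈ +0.185; the vertex latitude is φ_max = arccos|n̂_z| ≈ 79.4°.
Check via Clairaut: cos φ_max = |cos φ₁| · sin C = cos(64.1°)·sin(25.0°) ≈ 0.185, again giving ≈ 79.4°.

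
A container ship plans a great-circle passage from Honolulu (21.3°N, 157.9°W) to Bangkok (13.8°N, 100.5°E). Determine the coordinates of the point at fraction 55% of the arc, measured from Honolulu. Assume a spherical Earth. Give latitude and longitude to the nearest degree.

Convert each endpoint to a unit vector on the sphere (x = cos φ cos λ, y = cos φ sin λ, z = sin φ).
The central angle between the endpoints is δ = arccos(p₁·p₂) ≈ 1.666 rad (95.5°).
Interpolate at f = 0.55 with slerp weights a = sin((1−f)δ)/sin δ ≈ 0.685, b = sin(fδ)/sin δ ≈ 0.797.
p = a·p₁ + b·p₂ ≈ (-0.732, 0.521, 0.439); φ = arcsin(p_z) ≈ 26.03°, λ = atan2(p_y, p_x) ≈ 144.55°.

≈ (26°N, 145°E)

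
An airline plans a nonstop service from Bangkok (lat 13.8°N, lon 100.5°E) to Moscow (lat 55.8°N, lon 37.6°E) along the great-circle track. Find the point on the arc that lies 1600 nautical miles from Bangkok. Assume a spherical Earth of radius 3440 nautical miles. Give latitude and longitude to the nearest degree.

≈ lat 35°N, lon 83°E

Write both endpoints as unit vectors p₁, p₂ with components (cos φ cos λ, cos φ sin λ, sin φ).
The central angle between the endpoints is δ = arccos(p₁·p₂) ≈ 1.109 rad (63.5°). The total great-circle distance is δ·R ≈ 1.109 × 3440 ≈ 3813 nmi, so the target fraction is f = 1600/3813 ≈ 0.420.
Interpolate at f ≈ 0.420 with slerp weights a = sin((1−f)δ)/sin δ ≈ 0.670, b = sin(fδ)/sin δ ≈ 0.501.
p = a·p₁ + b·p₂ ≈ (0.105, 0.812, 0.574); φ = arcsin(p_z) ≈ 35.05°, λ = atan2(p_y, p_x) ≈ 82.66°.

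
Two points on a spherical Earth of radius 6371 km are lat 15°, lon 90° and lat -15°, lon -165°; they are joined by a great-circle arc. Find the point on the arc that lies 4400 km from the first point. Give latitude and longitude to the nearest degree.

≈ lat 5°, lon 129°

Convert each endpoint to a unit vector on the sphere (x = cos φ cos λ, y = cos φ sin λ, z = sin φ).
The central angle between the endpoints is δ = arccos(p₁·p₂) ≈ 1.884 rad (108.0°). The total great-circle distance is δ·R ≈ 1.884 × 6371 ≈ 12005 km, so the target fraction is f = 4400/12005 ≈ 0.367.
Interpolate at f ≈ 0.367 with slerp weights a = sin((1−f)δ)/sin δ ≈ 0.977, b = sin(fδ)/sin δ ≈ 0.670.
p = a·p₁ + b·p₂ ≈ (-0.625, 0.777, 0.080); φ = arcsin(p_z) ≈ 4.57°, λ = atan2(p_y, p_x) ≈ 128.82°.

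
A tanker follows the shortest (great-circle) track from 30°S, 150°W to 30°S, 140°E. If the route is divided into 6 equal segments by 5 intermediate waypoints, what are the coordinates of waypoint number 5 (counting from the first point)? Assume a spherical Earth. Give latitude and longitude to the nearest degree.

Convert each endpoint to a unit vector on the sphere (x = cos φ cos λ, y = cos φ sin λ, z = sin φ).
The central angle between the endpoints is δ = arccos(p₁·p₂) ≈ 1.040 rad (59.6°).
Interpolate at f = 5/6 with slerp weights a = sin((1−f)δ)/sin δ ≈ 0.200, b = sin(fδ)/sin δ ≈ 0.884.
p = a·p₁ + b·p₂ ≈ (-0.736, 0.405, -0.542); φ = arcsin(p_z) ≈ -32.81°, λ = atan2(p_y, p_x) ≈ 151.16°.

≈ 33°S, 151°E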